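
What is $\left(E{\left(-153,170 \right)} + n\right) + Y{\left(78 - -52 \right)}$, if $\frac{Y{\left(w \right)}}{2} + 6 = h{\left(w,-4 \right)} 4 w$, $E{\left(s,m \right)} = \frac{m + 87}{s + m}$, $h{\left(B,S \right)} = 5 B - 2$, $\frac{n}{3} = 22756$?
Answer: $\frac{12617249}{17} \approx 7.4219 \cdot 10^{5}$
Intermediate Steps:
$n = 68268$ ($n = 3 \cdot 22756 = 68268$)
$h{\left(B,S \right)} = -2 + 5 B$
$E{\left(s,m \right)} = \frac{87 + m}{m + s}$
$Y{\left(w \right)} = -12 + 2 w \left(-8 + 20 w\right)$ ($Y{\left(w \right)} = -12 + 2 \left(-2 + 5 w\right) 4 w = -12 + 2 \left(-8 + 20 w\right) w = -12 + 2 w \left(-8 + 20 w\right)$)
$\left(E{\left(-153,170 \right)} + n\right) + Y{\left(78 - -52 \right)} = \left(\frac{87 + 170}{170 - 153} + 68268\right) - \left(12 - 40 \left(78 - -52\right)^{2} + 16 \left(78 - -52\right)\right) = \left(\frac{1}{17} \cdot 257 + 68268\right) - \left(12 - 40 \left(78 + 52\right)^{2} + 16 \left(78 + 52\right)\right) = \left(\frac{1}{17} \cdot 257 + 68268\right) - \left(2092 - 676000\right) = \left(\frac{257}{17} + 68268\right) - -673908 = \frac{1160813}{17} - -673908 = \frac{1160813}{17} + 673908 = \frac{12617249}{17}$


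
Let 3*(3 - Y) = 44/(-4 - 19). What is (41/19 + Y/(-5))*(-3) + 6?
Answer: 3734/2185 ≈ 1.7089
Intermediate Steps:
Y = 251/69 (Y = 3 - 44/(3*(-4 - 19)) = 3 - 44/(3*(-23)) = 3 - 44*(-1)/(3*23) = 3 - ⅓*(-44/23) = 3 + 44/69 = 251/69 ≈ 3.6377)
(41/19 + Y/(-5))*(-3) + 6 = (41/19 + (251/69)/(-5))*(-3) + 6 = (41*(1/19) + (251/69)*(-⅕))*(-3) + 6 = (41/19 - 251/345)*(-3) + 6 = (9376/6555)*(-3) + 6 = -9376/2185 + 6 = 3734/2185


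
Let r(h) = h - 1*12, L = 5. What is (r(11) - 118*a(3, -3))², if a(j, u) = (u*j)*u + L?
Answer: 14265729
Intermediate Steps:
a(j, u) = 5 + j*u² (a(j, u) = (u*j)*u + 5 = (j*u)*u + 5 = j*u² + 5 = 5 + j*u²)
r(h) = -12 + h (r(h) = h - 12 = -12 + h)
(r(11) - 118*a(3, -3))² = ((-12 + 11) - 118*(5 + 3*(-3)²))² = (-1 - 118*(5 + 3*9))² = (-1 - 118*(5 + 27))² = (-1 - 118*32)² = (-1 - 3776)² = (-3777)² = 14265729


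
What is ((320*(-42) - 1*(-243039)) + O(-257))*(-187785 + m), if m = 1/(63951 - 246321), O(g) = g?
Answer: -3927063252566621/91185 ≈ -4.3067e+10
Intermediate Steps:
m = -1/182370 (m = 1/(-182370) = -1/182370 ≈ -5.4834e-6)
((320*(-42) - 1*(-243039)) + O(-257))*(-187785 + m) = ((320*(-42) - 1*(-243039)) - 257)*(-187785 - 1/182370) = ((-13440 + 243039) - 257)*(-34246350451/182370) = (229599 - 257)*(-34246350451/182370) = 229342*(-34246350451/182370) = -3927063252566621/91185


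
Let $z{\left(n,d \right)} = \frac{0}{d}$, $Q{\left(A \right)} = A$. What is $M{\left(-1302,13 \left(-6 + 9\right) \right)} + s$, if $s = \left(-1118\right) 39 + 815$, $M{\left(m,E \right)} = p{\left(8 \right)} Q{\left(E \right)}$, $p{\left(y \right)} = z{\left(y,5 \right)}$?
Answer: $-42787$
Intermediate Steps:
$z{\left(n,d \right)} = 0$
$p{\left(y \right)} = 0$
$M{\left(m,E \right)} = 0$ ($M{\left(m,E \right)} = 0 E = 0$)
$s = -42787$ ($s = -43602 + 815 = -42787$)
$M{\left(-1302,13 \left(-6 + 9\right) \right)} + s = 0 - 42787 = -42787$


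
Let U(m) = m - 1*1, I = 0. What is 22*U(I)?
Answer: -22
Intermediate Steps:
U(m) = -1 + m (U(m) = m - 1 = -1 + m)
22*U(I) = 22*(-1 + 0) = 22*(-1) = -22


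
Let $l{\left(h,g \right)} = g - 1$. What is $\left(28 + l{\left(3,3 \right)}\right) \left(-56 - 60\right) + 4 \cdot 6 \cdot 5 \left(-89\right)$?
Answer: $-14160$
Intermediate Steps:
$l{\left(h,g \right)} = -1 + g$
$\left(28 + l{\left(3,3 \right)}\right) \left(-56 - 60\right) + 4 \cdot 6 \cdot 5 \left(-89\right) = \left(28 + \left(-1 + 3\right)\right) \left(-56 - 60\right) + 4 \cdot 6 \cdot 5 \left(-89\right) = \left(28 + 2\right) \left(-116\right) + 24 \cdot 5 \left(-89\right) = 30 \left(-116\right) + 120 \left(-89\right) = -3480 - 10680 = -14160$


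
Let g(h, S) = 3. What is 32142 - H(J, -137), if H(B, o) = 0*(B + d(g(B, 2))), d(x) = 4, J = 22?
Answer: 32142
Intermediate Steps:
H(B, o) = 0 (H(B, o) = 0*(B + 4) = 0*(4 + B) = 0)
32142 - H(J, -137) = 32142 - 1*0 = 32142 + 0 = 32142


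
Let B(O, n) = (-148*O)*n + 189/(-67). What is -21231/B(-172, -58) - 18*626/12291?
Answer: -365723913711/405284273885 ≈ -0.90239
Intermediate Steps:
B(O, n) = -189/67 - 148*O*n (B(O, n) = -148*O*n + 189*(-1/67) = -148*O*n - 189/67 = -189/67 - 148*O*n)
-21231/B(-172, -58) - 18*626/12291 = -21231/(-189/67 - 148*(-172)*(-58)) - 18*626/12291 = -21231/(-189/67 - 1476448) - 11268*1/12291 = -21231/(-98922205/67) - 3756/4097 = -21231*(-67/98922205) - 3756/4097 = 1422477/98922205 - 3756/4097 = -365723913711/405284273885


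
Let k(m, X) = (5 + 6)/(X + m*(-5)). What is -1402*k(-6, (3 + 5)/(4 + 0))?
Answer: -7711/16 ≈ -481.94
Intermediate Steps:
k(m, X) = 11/(X - 5*m)
-1402*k(-6, (3 + 5)/(4 + 0)) = -15422/((3 + 5)/(4 + 0) - 5*(-6)) = -15422/(8/4 + 30) = -15422/(8*(1/4) + 30) = -15422/(2 + 30) = -15422/32 = -1402*11/32 = -7711/16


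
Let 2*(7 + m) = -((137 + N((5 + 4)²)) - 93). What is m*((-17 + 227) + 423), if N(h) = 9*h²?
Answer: -37414731/2 ≈ -1.8707e+7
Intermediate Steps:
m = -59107/2 (m = -7 + (-((137 + 9*((5 + 4)²)²) - 93))/2 = -7 + (-((137 + 9*(9²)²) - 93))/2 = -7 + (-((137 + 9*81²) - 93))/2 = -7 + (-((137 + 9*6561) - 93))/2 = -7 + (-((137 + 59049) - 93))/2 = -7 + (-(59186 - 93))/2 = -7 + (-1*59093)/2 = -7 + (½)*(-59093) = -7 - 59093/2 = -59107/2 ≈ -29554.)
m*((-17 + 227) + 423) = -59107*((-17 + 227) + 423)/2 = -59107*(210 + 423)/2 = -59107/2*633 = -37414731/2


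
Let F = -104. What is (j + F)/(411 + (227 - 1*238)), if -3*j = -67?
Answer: -49/240 ≈ -0.20417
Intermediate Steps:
j = 67/3 (j = -⅓*(-67) = 67/3 ≈ 22.333)
(j + F)/(411 + (227 - 1*238)) = (67/3 - 104)/(411 + (227 - 1*238)) = -245/(3*(411 + (227 - 238))) = -245/(3*(411 - 11)) = -245/3/400 = -245/3*1/400 = -49/240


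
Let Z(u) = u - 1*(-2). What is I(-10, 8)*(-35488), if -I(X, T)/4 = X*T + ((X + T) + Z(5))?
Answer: -10646400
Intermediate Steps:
Z(u) = 2 + u (Z(u) = u + 2 = 2 + u)
I(X, T) = -28 - 4*T - 4*X - 4*T*X (I(X, T) = -4*(X*T + ((X + T) + (2 + 5))) = -4*(T*X + ((T + X) + 7)) = -4*(T*X + (7 + T + X)) = -4*(7 + T + X + T*X) = -28 - 4*T - 4*X - 4*T*X)
I(-10, 8)*(-35488) = (-28 - 4*8 - 4*(-10) - 4*8*(-10))*(-35488) = (-28 - 32 + 40 + 320)*(-35488) = 300*(-35488) = -10646400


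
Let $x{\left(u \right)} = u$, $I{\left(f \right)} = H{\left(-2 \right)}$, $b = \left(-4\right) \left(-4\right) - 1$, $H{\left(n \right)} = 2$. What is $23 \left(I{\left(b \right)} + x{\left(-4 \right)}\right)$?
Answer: $-46$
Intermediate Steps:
$b = 15$ ($b = 16 - 1 = 15$)
$I{\left(f \right)} = 2$
$23 \left(I{\left(b \right)} + x{\left(-4 \right)}\right) = 23 \left(2 - 4\right) = 23 \left(-2\right) = -46$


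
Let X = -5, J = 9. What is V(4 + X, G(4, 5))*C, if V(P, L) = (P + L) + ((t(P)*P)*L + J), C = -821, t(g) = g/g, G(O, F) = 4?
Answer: -6568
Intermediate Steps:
t(g) = 1
V(P, L) = 9 + L + P + L*P (V(P, L) = (P + L) + ((1*P)*L + 9) = (L + P) + (P*L + 9) = (L + P) + (L*P + 9) = (L + P) + (9 + L*P) = 9 + L + P + L*P)
V(4 + X, G(4, 5))*C = (9 + 4 + (4 - 5) + 4*(4 - 5))*(-821) = (9 + 4 - 1 + 4*(-1))*(-821) = (9 + 4 - 1 - 4)*(-821) = 8*(-821) = -6568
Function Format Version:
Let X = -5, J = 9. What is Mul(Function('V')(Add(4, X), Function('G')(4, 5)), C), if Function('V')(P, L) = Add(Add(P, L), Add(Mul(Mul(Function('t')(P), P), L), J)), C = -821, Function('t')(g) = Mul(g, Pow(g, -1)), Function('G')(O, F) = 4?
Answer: -6568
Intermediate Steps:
Function('t')(g) = 1
Function('V')(P, L) = Add(9, L, P, Mul(L, P)) (Function('V')(P, L) = Add(Add(P, L), Add(Mul(Mul(1, P), L), 9)) = Add(Add(L, P), Add(Mul(P, L), 9)) = Add(Add(L, P), Add(Mul(L, P), 9)) = Add(Add(L, P), Add(9, Mul(L, P))) = Add(9, L, P, Mul(L, P)))
Mul(Function('V')(Add(4, X), Function('G')(4, 5)), C) = Mul(Add(9, 4, Add(4, -5), Mul(4, Add(4, -5))), -821) = Mul(Add(9, 4, -1, Mul(4, -1)), -821) = Mul(Add(9, 4, -1, -4), -821) = Mul(8, -821) = -6568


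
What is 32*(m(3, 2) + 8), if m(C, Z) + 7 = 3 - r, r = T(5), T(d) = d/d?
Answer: 96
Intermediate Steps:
T(d) = 1
r = 1
m(C, Z) = -5 (m(C, Z) = -7 + (3 - 1*1) = -7 + (3 - 1) = -7 + 2 = -5)
32*(m(3, 2) + 8) = 32*(-5 + 8) = 32*3 = 96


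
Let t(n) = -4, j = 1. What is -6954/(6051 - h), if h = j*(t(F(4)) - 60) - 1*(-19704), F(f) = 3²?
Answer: 6954/13589 ≈ 0.51174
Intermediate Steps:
F(f) = 9
h = 19640 (h = 1*(-4 - 60) - 1*(-19704) = 1*(-64) + 19704 = -64 + 19704 = 19640)
-6954/(6051 - h) = -6954/(6051 - 1*19640) = -6954/(6051 - 19640) = -6954/(-13589) = -6954*(-1/13589) = 6954/13589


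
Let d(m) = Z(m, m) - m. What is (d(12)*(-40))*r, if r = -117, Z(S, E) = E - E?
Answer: -56160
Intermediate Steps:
Z(S, E) = 0
d(m) = -m (d(m) = 0 - m = -m)
(d(12)*(-40))*r = (-1*12*(-40))*(-117) = -12*(-40)*(-117) = 480*(-117) = -56160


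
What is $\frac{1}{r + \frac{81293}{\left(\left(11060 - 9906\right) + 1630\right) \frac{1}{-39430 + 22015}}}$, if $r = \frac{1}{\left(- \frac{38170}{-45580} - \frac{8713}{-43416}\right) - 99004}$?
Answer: $- \frac{9090552883100704}{4622721144087383091837} \approx -1.9665 \cdot 10^{-6}$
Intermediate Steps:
$r = - \frac{98945064}{9795854399893}$ ($r = \frac{1}{\left(\left(-38170\right) \left(- \frac{1}{45580}\right) - - \frac{8713}{43416}\right) - 99004} = \frac{1}{\left(\frac{3817}{4558} + \frac{8713}{43416}\right) - 99004} = \frac{1}{\frac{102716363}{98945064} - 99004} = \frac{1}{- \frac{9795854399893}{98945064}} = - \frac{98945064}{9795854399893} \approx -1.0101 \cdot 10^{-5}$)
$\frac{1}{r + \frac{81293}{\left(\left(11060 - 9906\right) + 1630\right) \frac{1}{-39430 + 22015}}} = \frac{1}{- \frac{98945064}{9795854399893} + \frac{81293}{\left(\left(11060 - 9906\right) + 1630\right) \frac{1}{-39430 + 22015}}} = \frac{1}{- \frac{98945064}{9795854399893} + \frac{81293}{\left(\left(11060 - 9906\right) + 1630\right) \frac{1}{-17415}}} = \frac{1}{- \frac{98945064}{9795854399893} + \frac{81293}{\left(1154 + 1630\right) \left(- \frac{1}{17415}\right)}} = \frac{1}{- \frac{98945064}{9795854399893} + \frac{81293}{2784 \left(- \frac{1}{17415}\right)}} = \frac{1}{- \frac{98945064}{9795854399893} + \frac{81293}{- \frac{928}{5805}}} = \frac{1}{- \frac{98945064}{9795854399893} + 81293 \left(- \frac{5805}{928}\right)} = \frac{1}{- \frac{98945064}{9795854399893} - \frac{471905865}{928}} = \frac{1}{- \frac{4622721144087383091837}{9090552883100704}} = - \frac{9090552883100704}{4622721144087383091837}$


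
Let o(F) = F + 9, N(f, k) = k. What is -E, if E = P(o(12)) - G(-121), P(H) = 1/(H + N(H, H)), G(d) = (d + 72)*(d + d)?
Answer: 498035/42 ≈ 11858.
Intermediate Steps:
o(F) = 9 + F
G(d) = 2*d*(72 + d) (G(d) = (72 + d)*(2*d) = 2*d*(72 + d))
P(H) = 1/(2*H) (P(H) = 1/(H + H) = 1/(2*H))
E = -498035/42 (E = 1/(2*(9 + 12)) - 2*(-121)*(72 - 121) = (½)/21 - 2*(-121)*(-49) = (½)*(1/21) - 1*11858 = 1/42 - 11858 = -498035/42 ≈ -11858.)
-E = -1*(-498035/42) = 498035/42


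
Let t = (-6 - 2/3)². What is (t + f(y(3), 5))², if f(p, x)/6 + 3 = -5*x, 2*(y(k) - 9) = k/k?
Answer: 1236544/81 ≈ 15266.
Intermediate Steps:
y(k) = 19/2 (y(k) = 9 + (k/k)/2 = 9 + (½)*1 = 9 + ½ = 19/2)
f(p, x) = -18 - 30*x (f(p, x) = -18 + 6*(-5*x) = -18 - 30*x)
t = 400/9 (t = (-6 - 2*⅓)² = (-6 - ⅔)² = (-20/3)² = 400/9 ≈ 44.444)
(t + f(y(3), 5))² = (400/9 + (-18 - 30*5))² = (400/9 + (-18 - 150))² = (400/9 - 168)² = (-1112/9)² = 1236544/81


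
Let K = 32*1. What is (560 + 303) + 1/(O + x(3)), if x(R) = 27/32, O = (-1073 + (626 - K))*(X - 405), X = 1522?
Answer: 14775724155/17121349 ≈ 863.00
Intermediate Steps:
K = 32
O = -535043 (O = (-1073 + (626 - 1*32))*(1522 - 405) = (-1073 + (626 - 32))*1117 = (-1073 + 594)*1117 = -479*1117 = -535043)
x(R) = 27/32 (x(R) = 27*(1/32) = 27/32)
(560 + 303) + 1/(O + x(3)) = (560 + 303) + 1/(-535043 + 27/32) = 863 + 1/(-17121349/32) = 863 - 32/17121349 = 14775724155/17121349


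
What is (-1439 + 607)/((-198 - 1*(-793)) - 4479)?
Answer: 208/971 ≈ 0.21421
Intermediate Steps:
(-1439 + 607)/((-198 - 1*(-793)) - 4479) = -832/((-198 + 793) - 4479) = -832/(595 - 4479) = -832/(-3884) = -832*(-1/3884) = 208/971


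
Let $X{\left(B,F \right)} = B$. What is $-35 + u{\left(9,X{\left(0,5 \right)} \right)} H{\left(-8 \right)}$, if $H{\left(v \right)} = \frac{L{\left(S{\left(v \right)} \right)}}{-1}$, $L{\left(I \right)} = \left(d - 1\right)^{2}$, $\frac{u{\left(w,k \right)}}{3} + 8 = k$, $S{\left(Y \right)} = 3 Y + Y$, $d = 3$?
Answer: $61$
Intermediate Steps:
$S{\left(Y \right)} = 4 Y$
$u{\left(w,k \right)} = -24 + 3 k$
$L{\left(I \right)} = 4$ ($L{\left(I \right)} = \left(3 - 1\right)^{2} = 2^{2} = 4$)
$H{\left(v \right)} = -4$ ($H{\left(v \right)} = \frac{4}{-1} = 4 \left(-1\right) = -4$)
$-35 + u{\left(9,X{\left(0,5 \right)} \right)} H{\left(-8 \right)} = -35 + \left(-24 + 3 \cdot 0\right) \left(-4\right) = -35 + \left(-24 + 0\right) \left(-4\right) = -35 - -96 = -35 + 96 = 61$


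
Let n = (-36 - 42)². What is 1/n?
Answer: 1/6084 ≈ 0.00016437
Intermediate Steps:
n = 6084 (n = (-78)² = 6084)
1/n = 1/6084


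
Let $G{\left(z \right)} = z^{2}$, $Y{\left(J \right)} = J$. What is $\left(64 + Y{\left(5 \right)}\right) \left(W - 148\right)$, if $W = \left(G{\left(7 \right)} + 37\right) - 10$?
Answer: $-4968$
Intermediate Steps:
$W = 76$ ($W = \left(7^{2} + 37\right) - 10 = \left(49 + 37\right) - 10 = 86 - 10 = 76$)
$\left(64 + Y{\left(5 \right)}\right) \left(W - 148\right) = \left(64 + 5\right) \left(76 - 148\right) = 69 \left(-72\right) = -4968$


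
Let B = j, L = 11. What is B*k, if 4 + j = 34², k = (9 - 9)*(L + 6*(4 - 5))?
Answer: 0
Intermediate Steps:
k = 0 (k = (9 - 9)*(11 + 6*(4 - 5)) = 0*(11 + 6*(-1)) = 0*(11 - 6) = 0*5 = 0)
j = 1152 (j = -4 + 34² = -4 + 1156 = 1152)
B = 1152
B*k = 1152*0 = 0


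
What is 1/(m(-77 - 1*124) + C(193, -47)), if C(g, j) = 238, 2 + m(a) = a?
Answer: 1/35 ≈ 0.028571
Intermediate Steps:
m(a) = -2 + a
1/(m(-77 - 1*124) + C(193, -47)) = 1/((-2 + (-77 - 1*124)) + 238) = 1/((-2 + (-77 - 124)) + 238) = 1/((-2 - 201) + 238) = 1/(-203 + 238) = 1/35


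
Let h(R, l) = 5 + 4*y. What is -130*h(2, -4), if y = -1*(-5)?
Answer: -3250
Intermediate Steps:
y = 5
h(R, l) = 25 (h(R, l) = 5 + 4*5 = 5 + 20 = 25)
-130*h(2, -4) = -130*25 = -3250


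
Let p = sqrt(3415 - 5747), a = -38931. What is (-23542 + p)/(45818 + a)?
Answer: -23542/6887 + 2*I*sqrt(583)/6887 ≈ -3.4183 + 0.0070119*I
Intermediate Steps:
p = 2*I*sqrt(583) (p = sqrt(-2332) = 2*I*sqrt(583) ≈ 48.291*I)
(-23542 + p)/(45818 + a) = (-23542 + 2*I*sqrt(583))/(45818 - 38931) = (-23542 + 2*I*sqrt(583))/6887 = (-23542 + 2*I*sqrt(583))*(1/6887) = -23542/6887 + 2*I*sqrt(583)/6887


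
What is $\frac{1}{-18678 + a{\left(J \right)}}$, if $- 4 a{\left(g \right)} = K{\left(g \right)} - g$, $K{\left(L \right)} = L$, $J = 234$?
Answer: $- \frac{1}{18678} \approx -5.3539 \cdot 10^{-5}$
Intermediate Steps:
$a{\left(g \right)} = 0$ ($a{\left(g \right)} = - \frac{g - g}{4} = \left(- \frac{1}{4}\right) 0 = 0$)
$\frac{1}{-18678 + a{\left(J \right)}} = \frac{1}{-18678 + 0} = \frac{1}{-18678} = - \frac{1}{18678}$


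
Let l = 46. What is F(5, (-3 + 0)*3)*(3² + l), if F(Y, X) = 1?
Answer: 55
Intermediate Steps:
F(5, (-3 + 0)*3)*(3² + l) = 1*(3² + 46) = 1*(9 + 46) = 1*55 = 55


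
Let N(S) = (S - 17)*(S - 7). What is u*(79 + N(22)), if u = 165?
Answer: 25410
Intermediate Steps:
N(S) = (-17 + S)*(-7 + S)
u*(79 + N(22)) = 165*(79 + (119 + 22² - 24*22)) = 165*(79 + (119 + 484 - 528)) = 165*(79 + 75) = 165*154 = 25410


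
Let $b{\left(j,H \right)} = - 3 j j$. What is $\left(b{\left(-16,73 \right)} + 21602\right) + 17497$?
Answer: $38331$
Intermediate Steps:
$b{\left(j,H \right)} = - 3 j^{2}$
$\left(b{\left(-16,73 \right)} + 21602\right) + 17497 = \left(- 3 \left(-16\right)^{2} + 21602\right) + 17497 = \left(\left(-3\right) 256 + 21602\right) + 17497 = \left(-768 + 21602\right) + 17497 = 20834 + 17497 = 38331$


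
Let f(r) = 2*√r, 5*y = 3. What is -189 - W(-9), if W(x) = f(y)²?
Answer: -957/5 ≈ -191.40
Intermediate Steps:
y = ⅗ (y = (⅕)*3 = ⅗ ≈ 0.60000)
W(x) = 12/5 (W(x) = (2*√(⅗))² = (2*(√15/5))² = (2*√15/5)² = 12/5)
-189 - W(-9) = -189 - 1*12/5 = -189 - 12/5 = -957/5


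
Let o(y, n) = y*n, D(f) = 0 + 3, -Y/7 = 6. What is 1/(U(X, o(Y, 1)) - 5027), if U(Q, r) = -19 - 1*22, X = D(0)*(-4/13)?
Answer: -1/5068 ≈ -0.00019732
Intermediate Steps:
Y = -42 (Y = -7*6 = -42)
D(f) = 3
o(y, n) = n*y
X = -12/13 (X = 3*(-4/13) = -12/13 ≈ -0.92308)
U(Q, r) = -41 (U(Q, r) = -19 - 22 = -41)
1/(U(X, o(Y, 1)) - 5027) = 1/(-41 - 5027) = 1/(-5068) = -1/5068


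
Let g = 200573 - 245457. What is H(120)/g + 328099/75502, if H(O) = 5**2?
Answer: 1051750569/242059412 ≈ 4.3450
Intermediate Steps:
H(O) = 25
g = -44884
H(120)/g + 328099/75502 = 25/(-44884) + 328099/75502 = 25*(-1/44884) + 328099*(1/75502) = -25/44884 + 328099/75502 = 1051750569/242059412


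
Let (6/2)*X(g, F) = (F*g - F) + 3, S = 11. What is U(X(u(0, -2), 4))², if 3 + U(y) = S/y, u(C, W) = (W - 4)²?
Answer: 1296/169 ≈ 7.6686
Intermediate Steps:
u(C, W) = (-4 + W)²
X(g, F) = 1 - F/3 + F*g/3 (X(g, F) = ((F*g - F) + 3)/3 = ((-F + F*g) + 3)/3 = (3 - F + F*g)/3 = 1 - F/3 + F*g/3)
U(y) = -3 + 11/y
U(X(u(0, -2), 4))² = (-3 + 11/(1 - ⅓*4 + (⅓)*4*(-4 - 2)²))² = (-3 + 11/(1 - 4/3 + (⅓)*4*(-6)²))² = (-3 + 11/(1 - 4/3 + (⅓)*4*36))² = (-3 + 11/(1 - 4/3 + 48))² = (-3 + 11/(143/3))² = (-3 + 11*(3/143))² = (-3 + 3/13)² = (-36/13)² = 1296/169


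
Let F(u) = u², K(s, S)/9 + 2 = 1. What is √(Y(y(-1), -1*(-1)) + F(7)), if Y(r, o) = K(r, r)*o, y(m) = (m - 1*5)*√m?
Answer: 2*√10 ≈ 6.3246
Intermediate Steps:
K(s, S) = -9 (K(s, S) = -18 + 9*1 = -18 + 9 = -9)
y(m) = √m*(-5 + m) (y(m) = (m - 5)*√m = (-5 + m)*√m = √m*(-5 + m))
Y(r, o) = -9*o
√(Y(y(-1), -1*(-1)) + F(7)) = √(-(-9)*(-1) + 7²) = √(-9*1 + 49) = √(-9 + 49) = √40 = 2*√10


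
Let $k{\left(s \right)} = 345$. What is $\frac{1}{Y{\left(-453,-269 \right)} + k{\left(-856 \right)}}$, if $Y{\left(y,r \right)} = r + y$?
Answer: $- \frac{1}{377} \approx -0.0026525$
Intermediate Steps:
$\frac{1}{Y{\left(-453,-269 \right)} + k{\left(-856 \right)}} = \frac{1}{\left(-269 - 453\right) + 345} = \frac{1}{-722 + 345} = \frac{1}{-377} = - \frac{1}{377}$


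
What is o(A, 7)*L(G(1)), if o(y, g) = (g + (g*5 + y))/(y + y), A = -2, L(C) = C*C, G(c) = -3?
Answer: -90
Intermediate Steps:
L(C) = C²
o(y, g) = (y + 6*g)/(2*y) (o(y, g) = (g + (5*g + y))/((2*y)) = (g + (y + 5*g))*(1/(2*y)) = (y + 6*g)*(1/(2*y)) = (y + 6*g)/(2*y))
o(A, 7)*L(G(1)) = ((½)*(-2 + 6*7)/(-2))*(-3)² = ((½)*(-½)*(-2 + 42))*9 = ((½)*(-½)*40)*9 = -10*9 = -90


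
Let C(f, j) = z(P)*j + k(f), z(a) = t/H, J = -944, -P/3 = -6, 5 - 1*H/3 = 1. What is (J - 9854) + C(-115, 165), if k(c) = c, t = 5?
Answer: -43377/4 ≈ -10844.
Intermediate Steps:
H = 12 (H = 15 - 3*1 = 15 - 3 = 12)
P = 18 (P = -3*(-6) = 18)
z(a) = 5/12
C(f, j) = f + 5*j/12 (C(f, j) = 5*j/12 + f = f + 5*j/12)
(J - 9854) + C(-115, 165) = (-944 - 9854) + (-115 + (5/12)*165) = -10798 + (-115 + 275/4) = -10798 - 185/4 = -43377/4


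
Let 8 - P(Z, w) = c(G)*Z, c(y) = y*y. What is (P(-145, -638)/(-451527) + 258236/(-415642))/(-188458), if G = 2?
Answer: 9737076989/2947382378739581 ≈ 3.3036e-6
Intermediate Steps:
c(y) = y²
P(Z, w) = 8 - 4*Z (P(Z, w) = 8 - 2²*Z = 8 - 4*Z)
(P(-145, -638)/(-451527) + 258236/(-415642))/(-188458) = ((8 - 4*(-145))/(-451527) + 258236/(-415642))/(-188458) = ((8 + 580)*(-1/451527) + 258236*(-1/415642))*(-1/188458) = (588*(-1/451527) - 129118/207821)*(-1/188458) = (-196/150509 - 129118/207821)*(-1/188458) = -19474153978/31278930889*(-1/188458) = 9737076989/2947382378739581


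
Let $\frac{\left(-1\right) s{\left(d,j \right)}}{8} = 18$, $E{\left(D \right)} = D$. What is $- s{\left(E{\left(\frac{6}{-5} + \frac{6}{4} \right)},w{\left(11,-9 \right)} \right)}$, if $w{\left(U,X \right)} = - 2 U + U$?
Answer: $144$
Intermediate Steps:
$w{\left(U,X \right)} = - U$
$s{\left(d,j \right)} = -144$ ($s{\left(d,j \right)} = \left(-8\right) 18 = -144$)
$- s{\left(E{\left(\frac{6}{-5} + \frac{6}{4} \right)},w{\left(11,-9 \right)} \right)} = \left(-1\right) \left(-144\right) = 144$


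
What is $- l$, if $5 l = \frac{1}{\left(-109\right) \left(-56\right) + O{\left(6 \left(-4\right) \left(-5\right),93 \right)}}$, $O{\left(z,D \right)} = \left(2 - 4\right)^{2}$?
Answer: $- \frac{1}{30540} \approx -3.2744 \cdot 10^{-5}$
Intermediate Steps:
$O{\left(z,D \right)} = 4$ ($O{\left(z,D \right)} = \left(2 - 4\right)^{2} = \left(-2\right)^{2} = 4$)
$l = \frac{1}{30540}$ ($l = \frac{1}{5 \left(\left(-109\right) \left(-56\right) + 4\right)} = \frac{1}{5 \left(6104 + 4\right)} = \frac{1}{5 \cdot 6108} = \frac{1}{5} \cdot \frac{1}{6108} = \frac{1}{30540} \approx 3.2744 \cdot 10^{-5}$)
$- l = \left(-1\right) \frac{1}{30540} = - \frac{1}{30540}$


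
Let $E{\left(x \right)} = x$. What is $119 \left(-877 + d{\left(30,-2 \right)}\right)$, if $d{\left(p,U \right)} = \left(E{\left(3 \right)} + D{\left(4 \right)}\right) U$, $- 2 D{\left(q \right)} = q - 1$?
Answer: $-104720$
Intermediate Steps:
$D{\left(q \right)} = \frac{1}{2} - \frac{q}{2}$ ($D{\left(q \right)} = - \frac{q - 1}{2} = - \frac{-1 + q}{2} = \frac{1}{2} - \frac{q}{2}$)
$d{\left(p,U \right)} = \frac{3 U}{2}$ ($d{\left(p,U \right)} = \left(3 + \left(\frac{1}{2} - 2\right)\right) U = \left(3 - \frac{3}{2}\right) U = \frac{3 U}{2}$)
$119 \left(-877 + d{\left(30,-2 \right)}\right) = 119 \left(-877 + \frac{3}{2} \left(-2\right)\right) = 119 \left(-877 - 3\right) = 119 \left(-880\right) = -104720$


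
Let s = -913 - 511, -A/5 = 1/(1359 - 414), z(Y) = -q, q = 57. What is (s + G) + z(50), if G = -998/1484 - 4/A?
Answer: -538449/742 ≈ -725.67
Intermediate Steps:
z(Y) = -57 (z(Y) = -1*57 = -57)
A = -1/189 (A = -5/(1359 - 414) = -5/945 = -5*1/945 = -1/189 ≈ -0.0052910)
s = -1424
G = 560453/742 (G = -998/1484 - 4/(-1/189) = -998*1/1484 - 4*(-189) = -499/742 + 756 = 560453/742 ≈ 755.33)
(s + G) + z(50) = (-1424 + 560453/742) - 57 = -496155/742 - 57 = -538449/742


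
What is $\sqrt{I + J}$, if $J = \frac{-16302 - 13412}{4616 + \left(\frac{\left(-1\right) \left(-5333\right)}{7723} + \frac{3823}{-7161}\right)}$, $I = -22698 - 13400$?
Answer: $\frac{i \sqrt{36767245942624237034139239}}{31911723604} \approx 190.01 i$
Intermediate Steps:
$I = -36098$
$J = - \frac{821657515371}{127646894416}$ ($J = - \frac{29714}{4616 + \left(5333 \cdot \frac{1}{7723} + 3823 \left(- \frac{1}{7161}\right)\right)} = - \frac{29714}{4616 + \left(\frac{5333}{7723} - \frac{3823}{7161}\right)} = - \frac{29714}{4616 + \frac{8664584}{55304403}} = - \frac{29714}{\frac{255293788832}{55304403}} = \left(-29714\right) \frac{55304403}{255293788832} = - \frac{821657515371}{127646894416} \approx -6.437$)
$\sqrt{I + J} = \sqrt{-36098 - \frac{821657515371}{127646894416}} = \sqrt{- \frac{4608619252144139}{127646894416}} = \frac{i \sqrt{36767245942624237034139239}}{31911723604}$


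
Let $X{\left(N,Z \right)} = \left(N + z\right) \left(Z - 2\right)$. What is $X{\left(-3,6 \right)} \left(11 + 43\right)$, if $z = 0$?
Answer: $-648$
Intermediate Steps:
$X{\left(N,Z \right)} = N \left(-2 + Z\right)$ ($X{\left(N,Z \right)} = \left(N + 0\right) \left(Z - 2\right) = N \left(-2 + Z\right)$)
$X{\left(-3,6 \right)} \left(11 + 43\right) = - 3 \left(-2 + 6\right) \left(11 + 43\right) = \left(-3\right) 4 \cdot 54 = \left(-12\right) 54 = -648$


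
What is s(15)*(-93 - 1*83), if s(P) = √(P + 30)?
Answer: -528*√5 ≈ -1180.6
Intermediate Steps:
s(P) = √(30 + P)
s(15)*(-93 - 1*83) = √(30 + 15)*(-93 - 1*83) = √45*(-93 - 83) = (3*√5)*(-176) = -528*√5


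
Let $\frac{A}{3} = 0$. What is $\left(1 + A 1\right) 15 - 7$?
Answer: $8$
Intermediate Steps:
$A = 0$ ($A = 3 \cdot 0 = 0$)
$\left(1 + A 1\right) 15 - 7 = \left(1 + 0 \cdot 1\right) 15 - 7 = \left(1 + 0\right) 15 - 7 = 1 \cdot 15 - 7 = 15 - 7 = 8$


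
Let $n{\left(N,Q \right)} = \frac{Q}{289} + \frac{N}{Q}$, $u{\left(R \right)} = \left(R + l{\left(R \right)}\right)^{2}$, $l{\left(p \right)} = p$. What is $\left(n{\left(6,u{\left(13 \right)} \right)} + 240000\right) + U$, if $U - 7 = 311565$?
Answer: $\frac{53878885459}{97682} \approx 5.5157 \cdot 10^{5}$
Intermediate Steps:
$U = 311572$ ($U = 7 + 311565 = 311572$)
$u{\left(R \right)} = 4 R^{2}$ ($u{\left(R \right)} = \left(R + R\right)^{2} = \left(2 R\right)^{2} = 4 R^{2}$)
$n{\left(N,Q \right)} = \frac{Q}{289} + \frac{N}{Q}$ ($n{\left(N,Q \right)} = Q \frac{1}{289} + \frac{N}{Q} = \frac{Q}{289} + \frac{N}{Q}$)
$\left(n{\left(6,u{\left(13 \right)} \right)} + 240000\right) + U = \left(\left(\frac{4 \cdot 13^{2}}{289} + \frac{6}{4 \cdot 13^{2}}\right) + 240000\right) + 311572 = \left(\left(\frac{4 \cdot 169}{289} + \frac{6}{4 \cdot 169}\right) + 240000\right) + 311572 = \left(\left(\frac{1}{289} \cdot 676 + \frac{6}{676}\right) + 240000\right) + 311572 = \left(\left(\frac{676}{289} + 6 \cdot \frac{1}{676}\right) + 240000\right) + 311572 = \left(\left(\frac{676}{289} + \frac{3}{338}\right) + 240000\right) + 311572 = \left(\frac{229355}{97682} + 240000\right) + 311572 = \frac{23443909355}{97682} + 311572 = \frac{53878885459}{97682}$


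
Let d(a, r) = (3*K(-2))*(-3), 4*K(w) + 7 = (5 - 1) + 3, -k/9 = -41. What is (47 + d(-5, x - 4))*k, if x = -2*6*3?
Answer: 17343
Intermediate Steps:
k = 369 (k = -9*(-41) = 369)
x = -36 (x = -12*3 = -36)
K(w) = 0 (K(w) = -7/4 + ((5 - 1) + 3)/4 = -7/4 + (4 + 3)/4 = -7/4 + (¼)*7 = -7/4 + 7/4 = 0)
d(a, r) = 0 (d(a, r) = (3*0)*(-3) = 0*(-3) = 0)
(47 + d(-5, x - 4))*k = (47 + 0)*369 = 47*369 = 17343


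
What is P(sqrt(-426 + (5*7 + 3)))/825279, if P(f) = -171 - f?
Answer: -57/275093 - 2*I*sqrt(97)/825279 ≈ -0.0002072 - 2.3868e-5*I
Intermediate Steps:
P(sqrt(-426 + (5*7 + 3)))/825279 = (-171 - sqrt(-426 + (5*7 + 3)))/825279 = (-171 - sqrt(-426 + (35 + 3)))*(1/825279) = (-171 - sqrt(-426 + 38))*(1/825279) = (-171 - sqrt(-388))*(1/825279) = (-171 - 2*I*sqrt(97))*(1/825279) = -57/275093 - 2*I*sqrt(97)/825279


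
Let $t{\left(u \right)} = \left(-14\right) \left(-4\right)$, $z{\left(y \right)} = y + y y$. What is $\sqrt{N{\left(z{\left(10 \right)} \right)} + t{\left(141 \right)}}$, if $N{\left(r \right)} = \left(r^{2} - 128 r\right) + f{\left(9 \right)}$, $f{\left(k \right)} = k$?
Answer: $i \sqrt{1915} \approx 43.761 i$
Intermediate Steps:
$z{\left(y \right)} = y + y^{2}$
$t{\left(u \right)} = 56$
$N{\left(r \right)} = 9 + r^{2} - 128 r$ ($N{\left(r \right)} = \left(r^{2} - 128 r\right) + 9 = 9 + r^{2} - 128 r$)
$\sqrt{N{\left(z{\left(10 \right)} \right)} + t{\left(141 \right)}} = \sqrt{\left(9 + \left(10 \left(1 + 10\right)\right)^{2} - 128 \cdot 10 \left(1 + 10\right)\right) + 56} = \sqrt{\left(9 + \left(10 \cdot 11\right)^{2} - 128 \cdot 10 \cdot 11\right) + 56} = \sqrt{\left(9 + 110^{2} - 14080\right) + 56} = \sqrt{\left(9 + 12100 - 14080\right) + 56} = \sqrt{-1971 + 56} = \sqrt{-1915} = i \sqrt{1915}$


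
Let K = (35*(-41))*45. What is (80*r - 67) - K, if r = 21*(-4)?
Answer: 57788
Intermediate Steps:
r = -84
K = -64575 (K = -1435*45 = -64575)
(80*r - 67) - K = (80*(-84) - 67) - 1*(-64575) = (-6720 - 67) + 64575 = -6787 + 64575 = 57788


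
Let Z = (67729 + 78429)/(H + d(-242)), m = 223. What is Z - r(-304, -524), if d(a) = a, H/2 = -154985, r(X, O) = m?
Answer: -34661717/155106 ≈ -223.47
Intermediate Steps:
r(X, O) = 223
H = -309970 (H = 2*(-154985) = -309970)
Z = -73079/155106 (Z = (67729 + 78429)/(-309970 - 242) = 146158/(-310212) = 146158*(-1/310212) = -73079/155106 ≈ -0.47116)
Z - r(-304, -524) = -73079/155106 - 1*223 = -73079/155106 - 223 = -34661717/155106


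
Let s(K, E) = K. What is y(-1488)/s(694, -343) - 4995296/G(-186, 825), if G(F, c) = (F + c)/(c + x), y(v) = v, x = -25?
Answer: -1386694645016/221733 ≈ -6.2539e+6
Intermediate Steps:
G(F, c) = (F + c)/(-25 + c) (G(F, c) = (F + c)/(c - 25) = (F + c)/(-25 + c))
y(-1488)/s(694, -343) - 4995296/G(-186, 825) = -1488/694 - 4995296*(-25 + 825)/(-186 + 825) = -1488*1/694 - 4995296/(639/800) = -744/347 - 4995296/((1/800)*639) = -744/347 - 4995296/639/800 = -744/347 - 4995296*800/639 = -744/347 - 3996236800/639 = -1386694645016/221733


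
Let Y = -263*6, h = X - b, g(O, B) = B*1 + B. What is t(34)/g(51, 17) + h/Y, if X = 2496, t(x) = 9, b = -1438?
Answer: -59777/26826 ≈ -2.2283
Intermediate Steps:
g(O, B) = 2*B (g(O, B) = B + B = 2*B)
h = 3934 (h = 2496 - 1*(-1438) = 2496 + 1438 = 3934)
Y = -1578
t(34)/g(51, 17) + h/Y = 9/((2*17)) + 3934/(-1578) = 9/34 + 3934*(-1/1578) = 9*(1/34) - 1967/789 = 9/34 - 1967/789 = -59777/26826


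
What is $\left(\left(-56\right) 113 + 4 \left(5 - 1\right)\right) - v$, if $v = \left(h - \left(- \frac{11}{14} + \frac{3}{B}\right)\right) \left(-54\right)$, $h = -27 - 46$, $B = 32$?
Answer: $- \frac{1144263}{112} \approx -10217.0$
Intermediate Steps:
$h = -73$
$v = \frac{437319}{112}$ ($v = \left(-73 - \left(- \frac{11}{14} + \frac{3}{32}\right)\right) \left(-54\right) = \left(-73 - - \frac{155}{224}\right) \left(-54\right) = \left(-73 + \left(\frac{11}{14} - \frac{3}{32}\right)\right) \left(-54\right) = \left(-73 + \frac{155}{224}\right) \left(-54\right) = \left(- \frac{16197}{224}\right) \left(-54\right) = \frac{437319}{112} \approx 3904.6$)
$\left(\left(-56\right) 113 + 4 \left(5 - 1\right)\right) - v = \left(\left(-56\right) 113 + 4 \left(5 - 1\right)\right) - \frac{437319}{112} = \left(-6328 + 4 \cdot 4\right) - \frac{437319}{112} = \left(-6328 + 16\right) - \frac{437319}{112} = -6312 - \frac{437319}{112} = - \frac{1144263}{112}$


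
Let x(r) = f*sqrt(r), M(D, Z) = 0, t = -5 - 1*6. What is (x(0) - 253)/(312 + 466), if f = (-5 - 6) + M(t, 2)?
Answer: -253/778 ≈ -0.32519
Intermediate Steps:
t = -11 (t = -5 - 6 = -11)
f = -11 (f = (-5 - 6) + 0 = -11 + 0 = -11)
x(r) = -11*sqrt(r)
(x(0) - 253)/(312 + 466) = (-11*sqrt(0) - 253)/(312 + 466) = (-11*0 - 253)/778 = (0 - 253)*(1/778) = -253*1/778 = -253/778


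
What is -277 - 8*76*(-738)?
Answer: 448427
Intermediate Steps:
-277 - 8*76*(-738) = -277 - 608*(-738) = -277 + 448704 = 448427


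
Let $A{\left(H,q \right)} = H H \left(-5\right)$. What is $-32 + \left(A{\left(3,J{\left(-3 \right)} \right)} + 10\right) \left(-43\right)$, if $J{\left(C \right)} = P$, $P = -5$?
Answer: $1473$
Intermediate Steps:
$J{\left(C \right)} = -5$
$A{\left(H,q \right)} = - 5 H^{2}$ ($A{\left(H,q \right)} = H^{2} \left(-5\right) = - 5 H^{2}$)
$-32 + \left(A{\left(3,J{\left(-3 \right)} \right)} + 10\right) \left(-43\right) = -32 + \left(- 5 \cdot 3^{2} + 10\right) \left(-43\right) = -32 + \left(\left(-5\right) 9 + 10\right) \left(-43\right) = -32 + \left(-45 + 10\right) \left(-43\right) = -32 - -1505 = -32 + 1505 = 1473$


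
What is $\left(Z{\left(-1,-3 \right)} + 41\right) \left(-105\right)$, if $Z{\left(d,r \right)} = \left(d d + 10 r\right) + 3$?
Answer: $-1575$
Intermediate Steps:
$Z{\left(d,r \right)} = 3 + d^{2} + 10 r$ ($Z{\left(d,r \right)} = \left(d^{2} + 10 r\right) + 3 = 3 + d^{2} + 10 r$)
$\left(Z{\left(-1,-3 \right)} + 41\right) \left(-105\right) = \left(\left(3 + \left(-1\right)^{2} + 10 \left(-3\right)\right) + 41\right) \left(-105\right) = \left(\left(3 + 1 - 30\right) + 41\right) \left(-105\right) = \left(-26 + 41\right) \left(-105\right) = 15 \left(-105\right) = -1575$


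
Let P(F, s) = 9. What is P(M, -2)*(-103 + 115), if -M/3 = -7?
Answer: 108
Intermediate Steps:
M = 21 (M = -3*(-7) = 21)
P(M, -2)*(-103 + 115) = 9*(-103 + 115) = 9*12 = 108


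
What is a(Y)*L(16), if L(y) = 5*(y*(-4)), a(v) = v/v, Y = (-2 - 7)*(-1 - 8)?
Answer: -320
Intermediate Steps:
Y = 81 (Y = -9*(-9) = 81)
a(v) = 1
L(y) = -20*y (L(y) = 5*(-4*y) = -20*y)
a(Y)*L(16) = 1*(-20*16) = 1*(-320) = -320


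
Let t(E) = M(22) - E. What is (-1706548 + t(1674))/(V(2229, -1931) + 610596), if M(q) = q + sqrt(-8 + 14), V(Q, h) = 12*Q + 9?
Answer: -189800/70817 + sqrt(6)/637353 ≈ -2.6801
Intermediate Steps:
V(Q, h) = 9 + 12*Q
M(q) = q + sqrt(6)
t(E) = 22 + sqrt(6) - E (t(E) = (22 + sqrt(6)) - E = 22 + sqrt(6) - E)
(-1706548 + t(1674))/(V(2229, -1931) + 610596) = (-1706548 + (22 + sqrt(6) - 1*1674))/((9 + 12*2229) + 610596) = (-1706548 + (22 + sqrt(6) - 1674))/((9 + 26748) + 610596) = (-1706548 + (-1652 + sqrt(6)))/(26757 + 610596) = (-1708200 + sqrt(6))/637353 = (-1708200 + sqrt(6))*(1/637353) = -189800/70817 + sqrt(6)/637353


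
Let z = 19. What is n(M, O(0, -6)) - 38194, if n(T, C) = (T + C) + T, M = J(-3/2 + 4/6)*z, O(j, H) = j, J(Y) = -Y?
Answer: -114487/3 ≈ -38162.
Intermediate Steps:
M = 95/6 (M = -(-3/2 + 4/6)*19 = -(-3*1/2 + 4*(1/6))*19 = -(-3/2 + 2/3)*19 = -1*(-5/6)*19 = (5/6)*19 = 95/6 ≈ 15.833)
n(T, C) = C + 2*T (n(T, C) = (C + T) + T = C + 2*T)
n(M, O(0, -6)) - 38194 = (0 + 2*(95/6)) - 38194 = (0 + 95/3) - 38194 = 95/3 - 38194 = -114487/3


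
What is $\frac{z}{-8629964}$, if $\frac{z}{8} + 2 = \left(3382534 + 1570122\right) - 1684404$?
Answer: $- \frac{6536500}{2157491} \approx -3.0297$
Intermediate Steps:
$z = 26146000$ ($z = -16 + 8 \left(\left(3382534 + 1570122\right) - 1684404\right) = -16 + 8 \left(4952656 - 1684404\right) = -16 + 8 \cdot 3268252 = -16 + 26146016 = 26146000$)
$\frac{z}{-8629964} = \frac{26146000}{-8629964} = 26146000 \left(- \frac{1}{8629964}\right) = - \frac{6536500}{2157491}$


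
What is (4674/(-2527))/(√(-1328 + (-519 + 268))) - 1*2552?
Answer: -2552 + 246*I*√1579/210007 ≈ -2552.0 + 0.046547*I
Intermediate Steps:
(4674/(-2527))/(√(-1328 + (-519 + 268))) - 1*2552 = (4674*(-1/2527))/(√(-1328 - 251)) - 2552 = -246*(-I*√1579/1579)/133 - 2552 = -(-246)*I*√1579/210007 - 2552 = 246*I*√1579/210007 - 2552 = -2552 + 246*I*√1579/210007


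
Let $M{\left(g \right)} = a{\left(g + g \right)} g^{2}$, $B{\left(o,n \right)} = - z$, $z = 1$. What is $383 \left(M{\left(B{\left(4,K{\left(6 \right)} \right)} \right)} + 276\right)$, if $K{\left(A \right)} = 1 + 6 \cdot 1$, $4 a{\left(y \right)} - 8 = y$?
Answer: $\frac{212565}{2} \approx 1.0628 \cdot 10^{5}$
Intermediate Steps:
$a{\left(y \right)} = 2 + \frac{y}{4}$
$K{\left(A \right)} = 7$ ($K{\left(A \right)} = 1 + 6 = 7$)
$B{\left(o,n \right)} = -1$ ($B{\left(o,n \right)} = \left(-1\right) 1 = -1$)
$M{\left(g \right)} = g^{2} \left(2 + \frac{g}{2}\right)$ ($M{\left(g \right)} = \left(2 + \frac{g + g}{4}\right) g^{2} = \left(2 + \frac{2 g}{4}\right) g^{2} = \left(2 + \frac{g}{2}\right) g^{2} = g^{2} \left(2 + \frac{g}{2}\right)$)
$383 \left(M{\left(B{\left(4,K{\left(6 \right)} \right)} \right)} + 276\right) = 383 \left(\frac{\left(-1\right)^{2} \left(4 - 1\right)}{2} + 276\right) = 383 \left(\frac{1}{2} \cdot 1 \cdot 3 + 276\right) = 383 \left(\frac{3}{2} + 276\right) = 383 \cdot \frac{555}{2} = \frac{212565}{2}$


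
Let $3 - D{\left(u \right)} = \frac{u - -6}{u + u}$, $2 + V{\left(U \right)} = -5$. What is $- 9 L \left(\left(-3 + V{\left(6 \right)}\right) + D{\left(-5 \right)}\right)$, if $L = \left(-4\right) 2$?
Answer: $- \frac{2484}{5} \approx -496.8$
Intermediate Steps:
$V{\left(U \right)} = -7$ ($V{\left(U \right)} = -2 - 5 = -7$)
$D{\left(u \right)} = 3 - \frac{6 + u}{2 u}$ ($D{\left(u \right)} = 3 - \frac{u - -6}{u + u} = 3 - \frac{u + 6}{2 u} = 3 - \left(6 + u\right) \frac{1}{2 u} = 3 - \frac{6 + u}{2 u}$)
$L = -8$
$- 9 L \left(\left(-3 + V{\left(6 \right)}\right) + D{\left(-5 \right)}\right) = \left(-9\right) \left(-8\right) \left(\left(-3 - 7\right) + \left(\frac{5}{2} - \frac{3}{-5}\right)\right) = 72 \left(-10 + \left(\frac{5}{2} - - \frac{3}{5}\right)\right) = 72 \left(-10 + \left(\frac{5}{2} + \frac{3}{5}\right)\right) = 72 \left(-10 + \frac{31}{10}\right) = 72 \left(- \frac{69}{10}\right) = - \frac{2484}{5}$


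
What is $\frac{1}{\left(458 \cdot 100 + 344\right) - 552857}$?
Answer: $- \frac{1}{506713} \approx -1.9735 \cdot 10^{-6}$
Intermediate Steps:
$\frac{1}{\left(458 \cdot 100 + 344\right) - 552857} = \frac{1}{\left(45800 + 344\right) - 552857} = \frac{1}{46144 - 552857} = \frac{1}{-506713} = - \frac{1}{506713}$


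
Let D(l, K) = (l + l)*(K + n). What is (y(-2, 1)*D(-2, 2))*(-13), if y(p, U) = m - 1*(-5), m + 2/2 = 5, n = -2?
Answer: 0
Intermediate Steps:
m = 4 (m = -1 + 5 = 4)
y(p, U) = 9 (y(p, U) = 4 - 1*(-5) = 4 + 5 = 9)
D(l, K) = 2*l*(-2 + K) (D(l, K) = (l + l)*(K - 2) = (2*l)*(-2 + K) = 2*l*(-2 + K))
(y(-2, 1)*D(-2, 2))*(-13) = (9*(2*(-2)*(-2 + 2)))*(-13) = (9*(2*(-2)*0))*(-13) = (9*0)*(-13) = 0*(-13) = 0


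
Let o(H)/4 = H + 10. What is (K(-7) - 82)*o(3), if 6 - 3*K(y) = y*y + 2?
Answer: -5044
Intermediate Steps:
K(y) = 4/3 - y²/3 (K(y) = 2 - (y*y + 2)/3 = 2 - (y² + 2)/3 = 2 - (2 + y²)/3 = 2 + (-⅔ - y²/3) = 4/3 - y²/3)
o(H) = 40 + 4*H (o(H) = 4*(H + 10) = 4*(10 + H) = 40 + 4*H)
(K(-7) - 82)*o(3) = ((4/3 - ⅓*(-7)²) - 82)*(40 + 4*3) = ((4/3 - ⅓*49) - 82)*(40 + 12) = ((4/3 - 49/3) - 82)*52 = (-15 - 82)*52 = -97*52 = -5044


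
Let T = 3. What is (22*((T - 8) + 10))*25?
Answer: 2750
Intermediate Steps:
(22*((T - 8) + 10))*25 = (22*((3 - 8) + 10))*25 = (22*(-5 + 10))*25 = (22*5)*25 = 110*25 = 2750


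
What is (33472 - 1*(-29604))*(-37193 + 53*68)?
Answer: -2118659764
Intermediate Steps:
(33472 - 1*(-29604))*(-37193 + 53*68) = (33472 + 29604)*(-37193 + 3604) = 63076*(-33589) = -2118659764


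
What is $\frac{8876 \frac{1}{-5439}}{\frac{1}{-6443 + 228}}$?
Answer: $\frac{7880620}{777} \approx 10142.0$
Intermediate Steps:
$\frac{8876 \frac{1}{-5439}}{\frac{1}{-6443 + 228}} = \frac{8876 \left(- \frac{1}{5439}\right)}{\frac{1}{-6215}} = - \frac{1268}{777 \left(- \frac{1}{6215}\right)} = \left(- \frac{1268}{777}\right) \left(-6215\right) = \frac{7880620}{777}$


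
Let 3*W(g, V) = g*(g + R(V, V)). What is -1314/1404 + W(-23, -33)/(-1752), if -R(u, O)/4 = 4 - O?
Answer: -38359/22776 ≈ -1.6842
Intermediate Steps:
R(u, O) = -16 + 4*O (R(u, O) = -4*(4 - O) = -16 + 4*O)
W(g, V) = g*(-16 + g + 4*V)/3 (W(g, V) = (g*(g + (-16 + 4*V)))/3 = (g*(-16 + g + 4*V))/3 = g*(-16 + g + 4*V)/3)
-1314/1404 + W(-23, -33)/(-1752) = -1314/1404 + ((⅓)*(-23)*(-16 - 23 + 4*(-33)))/(-1752) = -1314*1/1404 + ((⅓)*(-23)*(-16 - 23 - 132))*(-1/1752) = -73/78 + ((⅓)*(-23)*(-171))*(-1/1752) = -73/78 + 1311*(-1/1752) = -73/78 - 437/584 = -38359/22776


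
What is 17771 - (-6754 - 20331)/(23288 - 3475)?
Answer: 352123908/19813 ≈ 17772.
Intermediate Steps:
17771 - (-6754 - 20331)/(23288 - 3475) = 17771 - (-27085)/19813 = 17771 - 1*(-27085/19813) = 17771 + 27085/19813 = 352123908/19813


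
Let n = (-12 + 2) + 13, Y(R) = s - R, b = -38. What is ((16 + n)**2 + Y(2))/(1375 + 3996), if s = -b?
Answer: 397/5371 ≈ 0.073915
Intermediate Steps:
s = 38 (s = -1*(-38) = 38)
Y(R) = 38 - R
n = 3 (n = -10 + 13 = 3)
((16 + n)**2 + Y(2))/(1375 + 3996) = ((16 + 3)**2 + (38 - 1*2))/(1375 + 3996) = (19**2 + (38 - 2))/5371 = (361 + 36)*(1/5371) = 397*(1/5371) = 397/5371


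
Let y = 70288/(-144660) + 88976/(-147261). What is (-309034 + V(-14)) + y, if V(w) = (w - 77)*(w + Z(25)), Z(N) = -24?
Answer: -180823343899308/591743785 ≈ -3.0558e+5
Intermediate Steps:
V(w) = (-77 + w)*(-24 + w) (V(w) = (w - 77)*(w - 24) = (-77 + w)*(-24 + w))
y = -645054148/591743785 (y = 70288*(-1/144660) + 88976*(-1/147261) = -17572/36165 - 88976/147261 = -645054148/591743785 ≈ -1.0901)
(-309034 + V(-14)) + y = (-309034 + (1848 + (-14)**2 - 101*(-14))) - 645054148/591743785 = (-309034 + (1848 + 196 + 1414)) - 645054148/591743785 = (-309034 + 3458) - 645054148/591743785 = -305576 - 645054148/591743785 = -180823343899308/591743785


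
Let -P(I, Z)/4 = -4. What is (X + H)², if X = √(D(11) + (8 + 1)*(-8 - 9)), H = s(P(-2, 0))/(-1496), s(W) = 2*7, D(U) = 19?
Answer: (7 - 748*I*√134)²/559504 ≈ -134.0 - 0.21666*I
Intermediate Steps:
P(I, Z) = 16 (P(I, Z) = -4*(-4) = 16)
s(W) = 14
H = -7/748 (H = 14/(-1496) = 14*(-1/1496) = -7/748 ≈ -0.0093583)
X = I*√134 (X = √(19 + (8 + 1)*(-8 - 9)) = √(19 + 9*(-17)) = √(19 - 153) = √(-134) = I*√134 ≈ 11.576*I)
(X + H)² = (I*√134 - 7/748)² = (-7/748 + I*√134)²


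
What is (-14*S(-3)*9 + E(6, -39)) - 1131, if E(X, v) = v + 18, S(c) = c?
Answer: -774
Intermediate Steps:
E(X, v) = 18 + v
(-14*S(-3)*9 + E(6, -39)) - 1131 = (-14*(-3)*9 + (18 - 39)) - 1131 = (42*9 - 21) - 1131 = (378 - 21) - 1131 = 357 - 1131 = -774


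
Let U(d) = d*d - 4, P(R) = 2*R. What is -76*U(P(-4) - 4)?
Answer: -10640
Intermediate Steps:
U(d) = -4 + d² (U(d) = d² - 4 = -4 + d²)
-76*U(P(-4) - 4) = -76*(-4 + (2*(-4) - 4)²) = -76*(-4 + (-8 - 4)²) = -76*(-4 + (-12)²) = -76*(-4 + 144) = -76*140 = -10640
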